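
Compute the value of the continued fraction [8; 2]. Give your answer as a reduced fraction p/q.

a_0 = 8: 8/1
a_1 = 2: 17/2

17/2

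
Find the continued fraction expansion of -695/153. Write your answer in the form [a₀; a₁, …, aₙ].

[-5; 2, 5, 2, 1, 1, 2]

-695 ÷ 153 → quotient -5, remainder 70
153 ÷ 70 → quotient 2, remainder 13
70 ÷ 13 → quotient 5, remainder 5
13 ÷ 5 → quotient 2, remainder 3
5 ÷ 3 → quotient 1, remainder 2
3 ÷ 2 → quotient 1, remainder 1
2 ÷ 1 → quotient 2, remainder 0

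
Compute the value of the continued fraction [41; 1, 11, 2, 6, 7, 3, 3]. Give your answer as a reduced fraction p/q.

506223/12076

Start with 3.
3 + 1/(3/1) = 3 + 1/3 = 10/3
7 + 1/(10/3) = 7 + 3/10 = 73/10
6 + 1/(73/10) = 6 + 10/73 = 448/73
2 + 1/(448/73) = 2 + 73/448 = 969/448
11 + 1/(969/448) = 11 + 448/969 = 11107/969
1 + 1/(11107/969) = 1 + 969/11107 = 12076/11107
41 + 1/(12076/11107) = 41 + 11107/12076 = 506223/12076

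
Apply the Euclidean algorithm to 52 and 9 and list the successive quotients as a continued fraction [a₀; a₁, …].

[5; 1, 3, 2]

52 ÷ 9 → quotient 5, remainder 7
9 ÷ 7 → quotient 1, remainder 2
7 ÷ 2 → quotient 3, remainder 1
2 ÷ 1 → quotient 2, remainder 0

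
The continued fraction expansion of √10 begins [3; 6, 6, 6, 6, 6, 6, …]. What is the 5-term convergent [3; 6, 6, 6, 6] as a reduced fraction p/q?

Collapse the nested fraction from the inside out:
Start with 6.
6 + 1/(6/1) = 6 + 1/6 = 37/6
6 + 1/(37/6) = 6 + 6/37 = 228/37
6 + 1/(228/37) = 6 + 37/228 = 1405/228
3 + 1/(1405/228) = 3 + 228/1405 = 4443/1405

4443/1405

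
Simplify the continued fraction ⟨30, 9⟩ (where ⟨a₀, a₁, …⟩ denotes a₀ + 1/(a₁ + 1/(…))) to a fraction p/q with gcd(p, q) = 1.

Compute successive convergents:
a_0 = 30: 30/1
a_1 = 9: 271/9

271/9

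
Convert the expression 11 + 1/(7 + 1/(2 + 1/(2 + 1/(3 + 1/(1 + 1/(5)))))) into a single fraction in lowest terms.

Start with 5.
1 + 1/(5/1) = 1 + 1/5 = 6/5
3 + 1/(6/5) = 3 + 5/6 = 23/6
2 + 1/(23/6) = 2 + 6/23 = 52/23
2 + 1/(52/23) = 2 + 23/52 = 127/52
7 + 1/(127/52) = 7 + 52/127 = 941/127
11 + 1/(941/127) = 11 + 127/941 = 10478/941

10478/941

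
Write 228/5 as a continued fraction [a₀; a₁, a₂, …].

[45; 1, 1, 2]

228 ÷ 5 → quotient 45, remainder 3
5 ÷ 3 → quotient 1, remainder 2
3 ÷ 2 → quotient 1, remainder 1
2 ÷ 1 → quotient 2, remainder 0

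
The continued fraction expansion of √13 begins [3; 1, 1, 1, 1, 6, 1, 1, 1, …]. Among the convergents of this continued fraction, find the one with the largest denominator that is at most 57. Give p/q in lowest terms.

List convergents until the denominator exceeds the bound:
a_0 = 3: 3/1  (≤ bound)
a_1 = 1: 4/1  (≤ bound)
a_2 = 1: 7/2  (≤ bound)
a_3 = 1: 11/3  (≤ bound)
a_4 = 1: 18/5  (≤ bound)
a_5 = 6: 119/33  (≤ bound)
a_6 = 1: 137/38  (≤ bound)
a_7 = 1: 256/71  (> 57, stop)

137/38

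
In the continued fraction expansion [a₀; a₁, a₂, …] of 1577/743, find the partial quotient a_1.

⌊1577/743⌋ = 2, remainder 91
⌊743/91⌋ = 8, remainder 15

8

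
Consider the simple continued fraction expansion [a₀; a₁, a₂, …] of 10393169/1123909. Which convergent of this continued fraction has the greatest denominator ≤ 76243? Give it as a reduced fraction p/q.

List convergents until the denominator exceeds the bound:
a_0 = 9: 9/1  (≤ bound)
a_1 = 4: 37/4  (≤ bound)
a_2 = 23: 860/93  (≤ bound)
a_3 = 4: 3477/376  (≤ bound)
a_4 = 60: 209480/22653  (≤ bound)
a_5 = 1: 212957/23029  (≤ bound)
a_6 = 3: 848351/91740  (> 76243, stop)

212957/23029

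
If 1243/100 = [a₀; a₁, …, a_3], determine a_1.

⌊1243/100⌋ = 12, remainder 43
⌊100/43⌋ = 2, remainder 14

2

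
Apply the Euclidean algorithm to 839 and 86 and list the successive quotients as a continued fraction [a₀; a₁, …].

[9; 1, 3, 10, 2]

839 = 9·86 + 65, so a_0 = 9
86 = 1·65 + 21, so a_1 = 1
65 = 3·21 + 2, so a_2 = 3
21 = 10·2 + 1, so a_3 = 10
2 = 2·1 + 0, so a_4 = 2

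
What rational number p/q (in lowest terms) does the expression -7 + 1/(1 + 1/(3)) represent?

Build up convergents one term at a time:
a_0 = -7: -7/1
a_1 = 1: -6/1
a_2 = 3: -25/4

-25/4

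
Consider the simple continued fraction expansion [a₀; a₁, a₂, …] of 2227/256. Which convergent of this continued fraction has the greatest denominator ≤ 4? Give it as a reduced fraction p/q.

26/3

a_0 = 8: 8/1  (≤ bound)
a_1 = 1: 9/1  (≤ bound)
a_2 = 2: 26/3  (≤ bound)
a_3 = 3: 87/10  (> 4, stop)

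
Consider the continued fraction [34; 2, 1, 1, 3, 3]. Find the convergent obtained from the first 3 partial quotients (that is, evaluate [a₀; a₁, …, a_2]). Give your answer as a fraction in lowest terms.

Start with 1.
2 + 1/(1/1) = 2 + 1/1 = 3/1
34 + 1/(3/1) = 34 + 1/3 = 103/3

103/3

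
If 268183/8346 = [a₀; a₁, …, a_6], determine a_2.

1

268183 ÷ 8346 → quotient 32, remainder 1111
8346 ÷ 1111 → quotient 7, remainder 569
1111 ÷ 569 → quotient 1, remainder 542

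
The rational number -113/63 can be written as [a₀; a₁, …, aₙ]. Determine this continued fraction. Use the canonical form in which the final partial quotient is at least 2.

-113 ÷ 63 → quotient -2, remainder 13
63 ÷ 13 → quotient 4, remainder 11
13 ÷ 11 → quotient 1, remainder 2
11 ÷ 2 → quotient 5, remainder 1
2 ÷ 1 → quotient 2, remainder 0

[-2; 4, 1, 5, 2]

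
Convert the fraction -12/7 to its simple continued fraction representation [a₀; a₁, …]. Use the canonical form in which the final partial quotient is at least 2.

-12 ÷ 7 → quotient -2, remainder 2
7 ÷ 2 → quotient 3, remainder 1
2 ÷ 1 → quotient 2, remainder 0

[-2; 3, 2]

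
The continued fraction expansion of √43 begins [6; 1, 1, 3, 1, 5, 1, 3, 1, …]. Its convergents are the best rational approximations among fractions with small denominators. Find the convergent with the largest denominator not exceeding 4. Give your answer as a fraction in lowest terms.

13/2

a_0 = 6: 6/1  (≤ bound)
a_1 = 1: 7/1  (≤ bound)
a_2 = 1: 13/2  (≤ bound)
a_3 = 3: 46/7  (> 4, stop)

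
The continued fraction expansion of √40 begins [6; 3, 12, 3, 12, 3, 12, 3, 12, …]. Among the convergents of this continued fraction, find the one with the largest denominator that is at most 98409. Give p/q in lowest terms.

337434/53353

List convergents until the denominator exceeds the bound:
a_0 = 6: 6/1  (≤ bound)
a_1 = 3: 19/3  (≤ bound)
a_2 = 12: 234/37  (≤ bound)
a_3 = 3: 721/114  (≤ bound)
a_4 = 12: 8886/1405  (≤ bound)
a_5 = 3: 27379/4329  (≤ bound)
a_6 = 12: 337434/53353  (≤ bound)
a_7 = 3: 1039681/164388  (> 98409, stop)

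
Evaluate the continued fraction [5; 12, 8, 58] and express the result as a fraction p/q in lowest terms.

Use the convergent recurrence hₖ = aₖ·hₖ₋₁ + hₖ₋₂ (and likewise for the denominators kₖ):
a_0 = 5: 5/1
a_1 = 12: 61/12
a_2 = 8: 493/97
a_3 = 58: 28655/5638

28655/5638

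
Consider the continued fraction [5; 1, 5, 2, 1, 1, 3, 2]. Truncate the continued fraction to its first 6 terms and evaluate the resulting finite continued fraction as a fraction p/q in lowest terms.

Collapse the nested fraction from the inside out:
Start with 1.
1 + 1/(1/1) = 1 + 1/1 = 2/1
2 + 1/(2/1) = 2 + 1/2 = 5/2
5 + 1/(5/2) = 5 + 2/5 = 27/5
1 + 1/(27/5) = 1 + 5/27 = 32/27
5 + 1/(32/27) = 5 + 27/32 = 187/32

187/32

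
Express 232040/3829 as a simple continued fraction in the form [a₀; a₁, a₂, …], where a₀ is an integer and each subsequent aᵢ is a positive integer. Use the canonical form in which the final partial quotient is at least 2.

[60; 1, 1, 1, 1, 58, 3, 4]

Repeatedly divide and take the remainder:
⌊232040/3829⌋ = 60, remainder 2300
⌊3829/2300⌋ = 1, remainder 1529
⌊2300/1529⌋ = 1, remainder 771
⌊1529/771⌋ = 1, remainder 758
⌊771/758⌋ = 1, remainder 13
⌊758/13⌋ = 58, remainder 4
⌊13/4⌋ = 3, remainder 1
⌊4/1⌋ = 4, remainder 0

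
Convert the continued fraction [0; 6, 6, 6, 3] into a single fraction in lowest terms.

Start with 3.
6 + 1/(3/1) = 6 + 1/3 = 19/3
6 + 1/(19/3) = 6 + 3/19 = 117/19
6 + 1/(117/19) = 6 + 19/117 = 721/117
0 + 1/(721/117) = 0 + 117/721 = 117/721

117/721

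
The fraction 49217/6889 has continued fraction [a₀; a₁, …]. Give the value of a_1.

6

Apply division with remainder until the remainder is 0:
49217 ÷ 6889 → quotient 7, remainder 994
6889 ÷ 994 → quotient 6, remainder 925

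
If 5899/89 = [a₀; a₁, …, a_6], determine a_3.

5899 = 66·89 + 25, so a_0 = 66
89 = 3·25 + 14, so a_1 = 3
25 = 1·14 + 11, so a_2 = 1
14 = 1·11 + 3, so a_3 = 1

1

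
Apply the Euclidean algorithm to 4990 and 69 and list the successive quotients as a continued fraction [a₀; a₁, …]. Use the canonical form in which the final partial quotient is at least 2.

⌊4990/69⌋ = 72, remainder 22
⌊69/22⌋ = 3, remainder 3
⌊22/3⌋ = 7, remainder 1
⌊3/1⌋ = 3, remainder 0

[72; 3, 7, 3]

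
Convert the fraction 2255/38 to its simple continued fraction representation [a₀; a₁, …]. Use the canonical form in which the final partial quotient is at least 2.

[59; 2, 1, 12]

⌊2255/38⌋ = 59, remainder 13
⌊38/13⌋ = 2, remainder 12
⌊13/12⌋ = 1, remainder 1
⌊12/1⌋ = 12, remainder 0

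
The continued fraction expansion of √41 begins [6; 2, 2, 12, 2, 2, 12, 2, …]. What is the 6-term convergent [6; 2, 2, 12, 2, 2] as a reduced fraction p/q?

Start with 2.
2 + 1/(2/1) = 2 + 1/2 = 5/2
12 + 1/(5/2) = 12 + 2/5 = 62/5
2 + 1/(62/5) = 2 + 5/62 = 129/62
2 + 1/(129/62) = 2 + 62/129 = 320/129
6 + 1/(320/129) = 6 + 129/320 = 2049/320

2049/320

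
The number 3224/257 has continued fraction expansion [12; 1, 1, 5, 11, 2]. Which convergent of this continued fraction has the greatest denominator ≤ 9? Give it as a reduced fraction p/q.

25/2

a_0 = 12: 12/1  (≤ bound)
a_1 = 1: 13/1  (≤ bound)
a_2 = 1: 25/2  (≤ bound)
a_3 = 5: 138/11  (> 9, stop)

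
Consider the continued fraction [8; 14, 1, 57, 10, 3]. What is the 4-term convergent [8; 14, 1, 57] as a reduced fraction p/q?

Compute successive convergents:
a_0 = 8: 8/1
a_1 = 14: 113/14
a_2 = 1: 121/15
a_3 = 57: 7010/869

7010/869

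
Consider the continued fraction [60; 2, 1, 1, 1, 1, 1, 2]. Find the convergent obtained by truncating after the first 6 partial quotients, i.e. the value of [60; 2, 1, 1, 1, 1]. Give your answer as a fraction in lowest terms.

Starting at the tail and folding back:
Start with 1.
1 + 1/(1/1) = 1 + 1/1 = 2/1
1 + 1/(2/1) = 1 + 1/2 = 3/2
1 + 1/(3/2) = 1 + 2/3 = 5/3
2 + 1/(5/3) = 2 + 3/5 = 13/5
60 + 1/(13/5) = 60 + 5/13 = 785/13

785/13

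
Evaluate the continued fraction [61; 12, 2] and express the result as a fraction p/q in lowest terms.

Work from the innermost term outward:
Start with 2.
12 + 1/(2/1) = 12 + 1/2 = 25/2
61 + 1/(25/2) = 61 + 2/25 = 1527/25

1527/25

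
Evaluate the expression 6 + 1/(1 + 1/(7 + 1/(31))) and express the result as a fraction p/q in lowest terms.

1712/249

Start with 31.
7 + 1/(31/1) = 7 + 1/31 = 218/31
1 + 1/(218/31) = 1 + 31/218 = 249/218
6 + 1/(249/218) = 6 + 218/249 = 1712/249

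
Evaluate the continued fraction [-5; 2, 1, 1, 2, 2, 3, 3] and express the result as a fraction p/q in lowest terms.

-1610/349

Use the convergent recurrence hₖ = aₖ·hₖ₋₁ + hₖ₋₂ (and likewise for the denominators kₖ):
a_0 = -5: -5/1
a_1 = 2: -9/2
a_2 = 1: -14/3
a_3 = 1: -23/5
a_4 = 2: -60/13
a_5 = 2: -143/31
a_6 = 3: -489/106
a_7 = 3: -1610/349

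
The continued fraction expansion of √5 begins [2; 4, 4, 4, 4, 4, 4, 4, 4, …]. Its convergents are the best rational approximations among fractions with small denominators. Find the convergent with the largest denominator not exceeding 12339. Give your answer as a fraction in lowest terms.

a_0 = 2: 2/1  (≤ bound)
a_1 = 4: 9/4  (≤ bound)
a_2 = 4: 38/17  (≤ bound)
a_3 = 4: 161/72  (≤ bound)
a_4 = 4: 682/305  (≤ bound)
a_5 = 4: 2889/1292  (≤ bound)
a_6 = 4: 12238/5473  (≤ bound)
a_7 = 4: 51841/23184  (> 12339, stop)

12238/5473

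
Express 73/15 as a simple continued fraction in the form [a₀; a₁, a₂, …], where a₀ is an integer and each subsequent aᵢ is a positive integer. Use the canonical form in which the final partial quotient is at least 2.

Apply division with remainder until the remainder is 0:
⌊73/15⌋ = 4, remainder 13
⌊15/13⌋ = 1, remainder 2
⌊13/2⌋ = 6, remainder 1
⌊2/1⌋ = 2, remainder 0

[4; 1, 6, 2]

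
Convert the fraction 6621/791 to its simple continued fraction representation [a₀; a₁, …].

[8; 2, 1, 2, 3, 29]

6621 ÷ 791 → quotient 8, remainder 293
791 ÷ 293 → quotient 2, remainder 205
293 ÷ 205 → quotient 1, remainder 88
205 ÷ 88 → quotient 2, remainder 29
88 ÷ 29 → quotient 3, remainder 1
29 ÷ 1 → quotient 29, remainder 0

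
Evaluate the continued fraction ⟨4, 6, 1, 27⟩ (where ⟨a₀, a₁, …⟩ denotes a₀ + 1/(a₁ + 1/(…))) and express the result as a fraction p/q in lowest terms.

808/195

a_0 = 4: 4/1
a_1 = 6: 25/6
a_2 = 1: 29/7
a_3 = 27: 808/195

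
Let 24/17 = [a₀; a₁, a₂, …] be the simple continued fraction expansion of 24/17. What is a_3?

3

Apply division with remainder until the remainder is 0:
24 ÷ 17 → quotient 1, remainder 7
17 ÷ 7 → quotient 2, remainder 3
7 ÷ 3 → quotient 2, remainder 1
3 ÷ 1 → quotient 3, remainder 0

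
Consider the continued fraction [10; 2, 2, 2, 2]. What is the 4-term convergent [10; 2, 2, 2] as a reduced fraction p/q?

125/12

Start with 2.
2 + 1/(2/1) = 2 + 1/2 = 5/2
2 + 1/(5/2) = 2 + 2/5 = 12/5
10 + 1/(12/5) = 10 + 5/12 = 125/12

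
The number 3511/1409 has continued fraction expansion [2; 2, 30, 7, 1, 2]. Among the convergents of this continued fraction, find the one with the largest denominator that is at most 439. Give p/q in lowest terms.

1069/429

List convergents until the denominator exceeds the bound:
a_0 = 2: 2/1  (≤ bound)
a_1 = 2: 5/2  (≤ bound)
a_2 = 30: 152/61  (≤ bound)
a_3 = 7: 1069/429  (≤ bound)
a_4 = 1: 1221/490  (> 439, stop)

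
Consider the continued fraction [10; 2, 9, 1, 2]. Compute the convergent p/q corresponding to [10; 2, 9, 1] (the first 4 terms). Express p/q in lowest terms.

a_0 = 10: 10/1
a_1 = 2: 21/2
a_2 = 9: 199/19
a_3 = 1: 220/21

220/21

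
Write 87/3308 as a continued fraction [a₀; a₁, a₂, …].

Run the Euclidean algorithm, recording each quotient:
87 ÷ 3308 → quotient 0, remainder 87
3308 ÷ 87 → quotient 38, remainder 2
87 ÷ 2 → quotient 43, remainder 1
2 ÷ 1 → quotient 2, remainder 0

[0; 38, 43, 2]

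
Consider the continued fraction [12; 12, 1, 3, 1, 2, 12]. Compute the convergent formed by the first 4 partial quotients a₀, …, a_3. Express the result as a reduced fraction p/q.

616/51

Start with 3.
1 + 1/(3/1) = 1 + 1/3 = 4/3
12 + 1/(4/3) = 12 + 3/4 = 51/4
12 + 1/(51/4) = 12 + 4/51 = 616/51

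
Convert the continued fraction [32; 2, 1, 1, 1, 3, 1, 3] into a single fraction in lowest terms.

Use the convergent recurrence hₖ = aₖ·hₖ₋₁ + hₖ₋₂ (and likewise for the denominators kₖ):
a_0 = 32: 32/1
a_1 = 2: 65/2
a_2 = 1: 97/3
a_3 = 1: 162/5
a_4 = 1: 259/8
a_5 = 3: 939/29
a_6 = 1: 1198/37
a_7 = 3: 4533/140

4533/140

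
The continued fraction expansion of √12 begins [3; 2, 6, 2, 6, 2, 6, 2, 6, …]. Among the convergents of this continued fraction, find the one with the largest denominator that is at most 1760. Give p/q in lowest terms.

List convergents until the denominator exceeds the bound:
a_0 = 3: 3/1  (≤ bound)
a_1 = 2: 7/2  (≤ bound)
a_2 = 6: 45/13  (≤ bound)
a_3 = 2: 97/28  (≤ bound)
a_4 = 6: 627/181  (≤ bound)
a_5 = 2: 1351/390  (≤ bound)
a_6 = 6: 8733/2521  (> 1760, stop)

1351/390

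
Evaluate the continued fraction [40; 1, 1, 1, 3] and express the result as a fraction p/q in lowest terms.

Use the convergent recurrence hₖ = aₖ·hₖ₋₁ + hₖ₋₂ (and likewise for the denominators kₖ):
a_0 = 40: 40/1
a_1 = 1: 41/1
a_2 = 1: 81/2
a_3 = 1: 122/3
a_4 = 3: 447/11

447/11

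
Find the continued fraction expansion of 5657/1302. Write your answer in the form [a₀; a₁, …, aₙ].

[4; 2, 1, 8, 1, 44]

Apply division with remainder until the remainder is 0:
⌊5657/1302⌋ = 4, remainder 449
⌊1302/449⌋ = 2, remainder 404
⌊449/404⌋ = 1, remainder 45
⌊404/45⌋ = 8, remainder 44
⌊45/44⌋ = 1, remainder 1
⌊44/1⌋ = 44, remainder 0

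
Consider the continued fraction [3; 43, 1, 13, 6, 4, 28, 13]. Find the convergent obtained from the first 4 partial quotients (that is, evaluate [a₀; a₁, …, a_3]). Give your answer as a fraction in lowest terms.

Work from the innermost term outward:
Start with 13.
1 + 1/(13/1) = 1 + 1/13 = 14/13
43 + 1/(14/13) = 43 + 13/14 = 615/14
3 + 1/(615/14) = 3 + 14/615 = 1859/615

1859/615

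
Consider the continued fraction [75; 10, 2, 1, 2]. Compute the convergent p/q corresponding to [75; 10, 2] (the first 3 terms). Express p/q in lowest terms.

1577/21

a_0 = 75: 75/1
a_1 = 10: 751/10
a_2 = 2: 1577/21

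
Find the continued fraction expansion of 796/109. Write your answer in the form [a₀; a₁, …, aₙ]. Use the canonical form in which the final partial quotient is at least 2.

[7; 3, 3, 3, 3]

⌊796/109⌋ = 7, remainder 33
⌊109/33⌋ = 3, remainder 10
⌊33/10⌋ = 3, remainder 3
⌊10/3⌋ = 3, remainder 1
⌊3/1⌋ = 3, remainder 0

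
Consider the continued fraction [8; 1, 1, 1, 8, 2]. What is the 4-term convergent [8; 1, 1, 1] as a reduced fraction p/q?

Start with 1.
1 + 1/(1/1) = 1 + 1/1 = 2/1
1 + 1/(2/1) = 1 + 1/2 = 3/2
8 + 1/(3/2) = 8 + 2/3 = 26/3

26/3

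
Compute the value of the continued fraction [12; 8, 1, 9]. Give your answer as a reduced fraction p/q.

1078/89

Work from the innermost term outward:
Start with 9.
1 + 1/(9/1) = 1 + 1/9 = 10/9
8 + 1/(10/9) = 8 + 9/10 = 89/10
12 + 1/(89/10) = 12 + 10/89 = 1078/89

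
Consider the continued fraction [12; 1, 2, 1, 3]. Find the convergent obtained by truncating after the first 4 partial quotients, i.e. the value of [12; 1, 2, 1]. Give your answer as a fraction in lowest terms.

a_0 = 12: 12/1
a_1 = 1: 13/1
a_2 = 2: 38/3
a_3 = 1: 51/4

51/4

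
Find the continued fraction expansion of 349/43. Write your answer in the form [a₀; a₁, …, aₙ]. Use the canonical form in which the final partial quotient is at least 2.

[8; 8, 1, 1, 2]

349 = 8·43 + 5, so a_0 = 8
43 = 8·5 + 3, so a_1 = 8
5 = 1·3 + 2, so a_2 = 1
3 = 1·2 + 1, so a_3 = 1
2 = 2·1 + 0, so a_4 = 2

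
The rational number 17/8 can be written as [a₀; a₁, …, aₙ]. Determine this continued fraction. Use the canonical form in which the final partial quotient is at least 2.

17 = 2·8 + 1, so a_0 = 2
8 = 8·1 + 0, so a_1 = 8

[2; 8]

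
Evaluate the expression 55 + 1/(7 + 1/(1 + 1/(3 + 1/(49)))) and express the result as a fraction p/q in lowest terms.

84182/1527

Collapse the nested fraction from the inside out:
Start with 49.
3 + 1/(49/1) = 3 + 1/49 = 148/49
1 + 1/(148/49) = 1 + 49/148 = 197/148
7 + 1/(197/148) = 7 + 148/197 = 1527/197
55 + 1/(1527/197) = 55 + 197/1527 = 84182/1527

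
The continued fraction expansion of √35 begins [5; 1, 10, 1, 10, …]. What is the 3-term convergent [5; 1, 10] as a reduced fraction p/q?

Start with 10.
1 + 1/(10/1) = 1 + 1/10 = 11/10
5 + 1/(11/10) = 5 + 10/11 = 65/11

65/11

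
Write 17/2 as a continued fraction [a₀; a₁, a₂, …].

⌊17/2⌋ = 8, remainder 1
⌊2/1⌋ = 2, remainder 0

[8; 2]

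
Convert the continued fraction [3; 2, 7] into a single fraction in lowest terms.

Start with 7.
2 + 1/(7/1) = 2 + 1/7 = 15/7
3 + 1/(15/7) = 3 + 7/15 = 52/15

52/15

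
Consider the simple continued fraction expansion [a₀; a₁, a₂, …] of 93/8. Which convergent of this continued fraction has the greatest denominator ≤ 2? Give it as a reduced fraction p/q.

23/2

List convergents until the denominator exceeds the bound:
a_0 = 11: 11/1  (≤ bound)
a_1 = 1: 12/1  (≤ bound)
a_2 = 1: 23/2  (≤ bound)
a_3 = 1: 35/3  (> 2, stop)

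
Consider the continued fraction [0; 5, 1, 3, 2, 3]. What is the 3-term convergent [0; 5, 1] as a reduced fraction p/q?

a_0 = 0: 0/1
a_1 = 5: 1/5
a_2 = 1: 1/6

1/6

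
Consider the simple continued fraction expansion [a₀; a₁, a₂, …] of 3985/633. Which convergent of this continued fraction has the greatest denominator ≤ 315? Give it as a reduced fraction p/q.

a_0 = 6: 6/1  (≤ bound)
a_1 = 3: 19/3  (≤ bound)
a_2 = 2: 44/7  (≤ bound)
a_3 = 1: 63/10  (≤ bound)
a_4 = 1: 107/17  (≤ bound)
a_5 = 2: 277/44  (≤ bound)
a_6 = 14: 3985/633  (> 315, stop)

277/44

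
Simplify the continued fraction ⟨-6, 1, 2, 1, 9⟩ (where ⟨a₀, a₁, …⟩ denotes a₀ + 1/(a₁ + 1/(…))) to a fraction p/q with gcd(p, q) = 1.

Collapse the nested fraction from the inside out:
Start with 9.
1 + 1/(9/1) = 1 + 1/9 = 10/9
2 + 1/(10/9) = 2 + 9/10 = 29/10
1 + 1/(29/10) = 1 + 10/29 = 39/29
-6 + 1/(39/29) = -6 + 29/39 = -205/39

-205/39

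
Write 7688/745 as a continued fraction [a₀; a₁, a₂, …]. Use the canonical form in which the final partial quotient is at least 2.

⌊7688/745⌋ = 10, remainder 238
⌊745/238⌋ = 3, remainder 31
⌊238/31⌋ = 7, remainder 21
⌊31/21⌋ = 1, remainder 10
⌊21/10⌋ = 2, remainder 1
⌊10/1⌋ = 10, remainder 0

[10; 3, 7, 1, 2, 10]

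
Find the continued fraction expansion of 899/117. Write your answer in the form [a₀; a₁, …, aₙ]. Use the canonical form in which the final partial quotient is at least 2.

[7; 1, 2, 6, 6]

Apply division with remainder until the remainder is 0:
899 = 7·117 + 80, so a_0 = 7
117 = 1·80 + 37, so a_1 = 1
80 = 2·37 + 6, so a_2 = 2
37 = 6·6 + 1, so a_3 = 6
6 = 6·1 + 0, so a_4 = 6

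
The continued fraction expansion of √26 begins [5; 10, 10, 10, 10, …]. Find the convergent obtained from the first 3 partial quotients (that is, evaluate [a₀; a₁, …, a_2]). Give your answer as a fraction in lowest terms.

Build up convergents one term at a time:
a_0 = 5: 5/1
a_1 = 10: 51/10
a_2 = 10: 515/101

515/101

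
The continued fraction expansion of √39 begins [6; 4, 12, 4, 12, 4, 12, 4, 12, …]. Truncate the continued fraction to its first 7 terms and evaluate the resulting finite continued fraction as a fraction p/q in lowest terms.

Start with 12.
4 + 1/(12/1) = 4 + 1/12 = 49/12
12 + 1/(49/12) = 12 + 12/49 = 600/49
4 + 1/(600/49) = 4 + 49/600 = 2449/600
12 + 1/(2449/600) = 12 + 600/2449 = 29988/2449
4 + 1/(29988/2449) = 4 + 2449/29988 = 122401/29988
6 + 1/(122401/29988) = 6 + 29988/122401 = 764394/122401

764394/122401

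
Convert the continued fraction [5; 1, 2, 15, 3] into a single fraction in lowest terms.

800/141

a_0 = 5: 5/1
a_1 = 1: 6/1
a_2 = 2: 17/3
a_3 = 15: 261/46
a_4 = 3: 800/141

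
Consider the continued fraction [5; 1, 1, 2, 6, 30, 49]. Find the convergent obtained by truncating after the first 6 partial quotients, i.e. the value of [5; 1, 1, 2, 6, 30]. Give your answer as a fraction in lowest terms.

5398/965

a_0 = 5: 5/1
a_1 = 1: 6/1
a_2 = 1: 11/2
a_3 = 2: 28/5
a_4 = 6: 179/32
a_5 = 30: 5398/965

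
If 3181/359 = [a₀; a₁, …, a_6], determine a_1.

Run the Euclidean algorithm, recording each quotient:
3181 = 8·359 + 309, so a_0 = 8
359 = 1·309 + 50, so a_1 = 1

1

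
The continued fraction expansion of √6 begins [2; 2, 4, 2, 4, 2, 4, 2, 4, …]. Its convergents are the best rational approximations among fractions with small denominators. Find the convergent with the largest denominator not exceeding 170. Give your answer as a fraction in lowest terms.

a_0 = 2: 2/1  (≤ bound)
a_1 = 2: 5/2  (≤ bound)
a_2 = 4: 22/9  (≤ bound)
a_3 = 2: 49/20  (≤ bound)
a_4 = 4: 218/89  (≤ bound)
a_5 = 2: 485/198  (> 170, stop)

218/89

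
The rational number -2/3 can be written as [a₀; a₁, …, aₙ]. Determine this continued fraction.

⌊-2/3⌋ = -1, remainder 1
⌊3/1⌋ = 3, remainder 0

[-1; 3]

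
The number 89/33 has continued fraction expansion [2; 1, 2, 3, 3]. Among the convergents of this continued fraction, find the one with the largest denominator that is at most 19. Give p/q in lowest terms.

List convergents until the denominator exceeds the bound:
a_0 = 2: 2/1  (≤ bound)
a_1 = 1: 3/1  (≤ bound)
a_2 = 2: 8/3  (≤ bound)
a_3 = 3: 27/10  (≤ bound)
a_4 = 3: 89/33  (> 19, stop)

27/10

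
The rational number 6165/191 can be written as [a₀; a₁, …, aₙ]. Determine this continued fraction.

[32; 3, 1, 1, 1, 1, 10]

Run the Euclidean algorithm, recording each quotient:
6165 ÷ 191 → quotient 32, remainder 53
191 ÷ 53 → quotient 3, remainder 32
53 ÷ 32 → quotient 1, remainder 21
32 ÷ 21 → quotient 1, remainder 11
21 ÷ 11 → quotient 1, remainder 10
11 ÷ 10 → quotient 1, remainder 1
10 ÷ 1 → quotient 10, remainder 0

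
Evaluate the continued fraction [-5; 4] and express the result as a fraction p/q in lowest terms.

-19/4

Collapse the nested fraction from the inside out:
Start with 4.
-5 + 1/(4/1) = -5 + 1/4 = -19/4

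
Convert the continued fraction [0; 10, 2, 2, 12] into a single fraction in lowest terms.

62/645

Start with 12.
2 + 1/(12/1) = 2 + 1/12 = 25/12
2 + 1/(25/12) = 2 + 12/25 = 62/25
10 + 1/(62/25) = 10 + 25/62 = 645/62
0 + 1/(645/62) = 0 + 62/645 = 62/645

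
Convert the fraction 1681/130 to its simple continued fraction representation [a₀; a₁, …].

Run the Euclidean algorithm, recording each quotient:
1681 = 12·130 + 121, so a_0 = 12
130 = 1·121 + 9, so a_1 = 1
121 = 13·9 + 4, so a_2 = 13
9 = 2·4 + 1, so a_3 = 2
4 = 4·1 + 0, so a_4 = 4

[12; 1, 13, 2, 4]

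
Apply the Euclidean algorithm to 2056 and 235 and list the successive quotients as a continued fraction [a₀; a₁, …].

⌊2056/235⌋ = 8, remainder 176
⌊235/176⌋ = 1, remainder 59
⌊176/59⌋ = 2, remainder 58
⌊59/58⌋ = 1, remainder 1
⌊58/1⌋ = 58, remainder 0

[8; 1, 2, 1, 58]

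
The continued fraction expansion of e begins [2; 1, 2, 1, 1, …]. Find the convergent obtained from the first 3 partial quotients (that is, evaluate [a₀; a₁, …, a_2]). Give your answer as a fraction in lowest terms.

Start with 2.
1 + 1/(2/1) = 1 + 1/2 = 3/2
2 + 1/(3/2) = 2 + 2/3 = 8/3

8/3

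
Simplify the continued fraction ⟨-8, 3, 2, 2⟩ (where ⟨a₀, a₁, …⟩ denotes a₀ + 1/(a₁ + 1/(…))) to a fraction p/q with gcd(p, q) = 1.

Build up convergents one term at a time:
a_0 = -8: -8/1
a_1 = 3: -23/3
a_2 = 2: -54/7
a_3 = 2: -131/17

-131/17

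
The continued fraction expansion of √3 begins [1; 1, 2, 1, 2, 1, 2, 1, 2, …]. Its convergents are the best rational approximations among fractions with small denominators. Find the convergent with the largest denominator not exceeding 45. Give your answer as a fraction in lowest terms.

List convergents until the denominator exceeds the bound:
a_0 = 1: 1/1  (≤ bound)
a_1 = 1: 2/1  (≤ bound)
a_2 = 2: 5/3  (≤ bound)
a_3 = 1: 7/4  (≤ bound)
a_4 = 2: 19/11  (≤ bound)
a_5 = 1: 26/15  (≤ bound)
a_6 = 2: 71/41  (≤ bound)
a_7 = 1: 97/56  (> 45, stop)

71/41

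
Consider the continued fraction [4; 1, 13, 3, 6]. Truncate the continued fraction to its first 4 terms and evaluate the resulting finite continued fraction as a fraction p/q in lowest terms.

a_0 = 4: 4/1
a_1 = 1: 5/1
a_2 = 13: 69/14
a_3 = 3: 212/43

212/43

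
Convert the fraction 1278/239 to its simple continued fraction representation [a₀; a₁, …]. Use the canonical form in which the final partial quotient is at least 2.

[5; 2, 1, 7, 3, 3]

⌊1278/239⌋ = 5, remainder 83
⌊239/83⌋ = 2, remainder 73
⌊83/73⌋ = 1, remainder 10
⌊73/10⌋ = 7, remainder 3
⌊10/3⌋ = 3, remainder 1
⌊3/1⌋ = 3, remainder 0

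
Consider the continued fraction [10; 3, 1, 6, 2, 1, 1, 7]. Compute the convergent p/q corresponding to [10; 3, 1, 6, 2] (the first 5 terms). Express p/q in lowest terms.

595/58

a_0 = 10: 10/1
a_1 = 3: 31/3
a_2 = 1: 41/4
a_3 = 6: 277/27
a_4 = 2: 595/58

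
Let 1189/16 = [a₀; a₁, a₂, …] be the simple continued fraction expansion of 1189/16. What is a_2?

1189 = 74·16 + 5, so a_0 = 74
16 = 3·5 + 1, so a_1 = 3
5 = 5·1 + 0, so a_2 = 5

5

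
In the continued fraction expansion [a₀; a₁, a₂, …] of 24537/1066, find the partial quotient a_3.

2

24537 = 23·1066 + 19, so a_0 = 23
1066 = 56·19 + 2, so a_1 = 56
19 = 9·2 + 1, so a_2 = 9
2 = 2·1 + 0, so a_3 = 2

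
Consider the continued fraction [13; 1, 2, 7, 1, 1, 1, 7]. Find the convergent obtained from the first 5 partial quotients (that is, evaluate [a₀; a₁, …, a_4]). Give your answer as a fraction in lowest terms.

Compute successive convergents:
a_0 = 13: 13/1
a_1 = 1: 14/1
a_2 = 2: 41/3
a_3 = 7: 301/22
a_4 = 1: 342/25

342/25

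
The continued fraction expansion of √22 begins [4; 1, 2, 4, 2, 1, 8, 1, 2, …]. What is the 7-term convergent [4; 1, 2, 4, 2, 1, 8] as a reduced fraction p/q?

1712/365

a_0 = 4: 4/1
a_1 = 1: 5/1
a_2 = 2: 14/3
a_3 = 4: 61/13
a_4 = 2: 136/29
a_5 = 1: 197/42
a_6 = 8: 1712/365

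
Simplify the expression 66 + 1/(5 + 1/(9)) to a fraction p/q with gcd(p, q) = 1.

3045/46

Start with 9.
5 + 1/(9/1) = 5 + 1/9 = 46/9
66 + 1/(46/9) = 66 + 9/46 = 3045/46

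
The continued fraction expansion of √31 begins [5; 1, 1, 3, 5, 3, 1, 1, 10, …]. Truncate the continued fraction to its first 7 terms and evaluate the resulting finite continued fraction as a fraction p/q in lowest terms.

Starting at the tail and folding back:
Start with 1.
3 + 1/(1/1) = 3 + 1/1 = 4/1
5 + 1/(4/1) = 5 + 1/4 = 21/4
3 + 1/(21/4) = 3 + 4/21 = 67/21
1 + 1/(67/21) = 1 + 21/67 = 88/67
1 + 1/(88/67) = 1 + 67/88 = 155/88
5 + 1/(155/88) = 5 + 88/155 = 863/155

863/155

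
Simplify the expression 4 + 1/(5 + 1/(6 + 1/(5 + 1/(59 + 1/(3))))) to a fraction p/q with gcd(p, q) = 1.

Start with 3.
59 + 1/(3/1) = 59 + 1/3 = 178/3
5 + 1/(178/3) = 5 + 3/178 = 893/178
6 + 1/(893/178) = 6 + 178/893 = 5536/893
5 + 1/(5536/893) = 5 + 893/5536 = 28573/5536
4 + 1/(28573/5536) = 4 + 5536/28573 = 119828/28573

119828/28573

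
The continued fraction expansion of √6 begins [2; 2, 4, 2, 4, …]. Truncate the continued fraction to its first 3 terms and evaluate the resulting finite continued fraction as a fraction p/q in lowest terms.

a_0 = 2: 2/1
a_1 = 2: 5/2
a_2 = 4: 22/9

22/9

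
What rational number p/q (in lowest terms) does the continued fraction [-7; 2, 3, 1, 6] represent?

a_0 = -7: -7/1
a_1 = 2: -13/2
a_2 = 3: -46/7
a_3 = 1: -59/9
a_4 = 6: -400/61

-400/61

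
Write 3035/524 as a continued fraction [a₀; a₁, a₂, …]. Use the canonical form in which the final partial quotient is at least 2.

[5; 1, 3, 1, 4, 5, 4]

⌊3035/524⌋ = 5, remainder 415
⌊524/415⌋ = 1, remainder 109
⌊415/109⌋ = 3, remainder 88
⌊109/88⌋ = 1, remainder 21
⌊88/21⌋ = 4, remainder 4
⌊21/4⌋ = 5, remainder 1
⌊4/1⌋ = 4, remainder 0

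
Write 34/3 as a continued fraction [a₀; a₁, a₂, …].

Apply division with remainder until the remainder is 0:
34 = 11·3 + 1, so a_0 = 11
3 = 3·1 + 0, so a_1 = 3

[11; 3]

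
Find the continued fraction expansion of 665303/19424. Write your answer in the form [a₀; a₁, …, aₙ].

[34; 3, 1, 38, 2, 2, 3, 7]

665303 = 34·19424 + 4887, so a_0 = 34
19424 = 3·4887 + 4763, so a_1 = 3
4887 = 1·4763 + 124, so a_2 = 1
4763 = 38·124 + 51, so a_3 = 38
124 = 2·51 + 22, so a_4 = 2
51 = 2·22 + 7, so a_5 = 2
22 = 3·7 + 1, so a_6 = 3
7 = 7·1 + 0, so a_7 = 7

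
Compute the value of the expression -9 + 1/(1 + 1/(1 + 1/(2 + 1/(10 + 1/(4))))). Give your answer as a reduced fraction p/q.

-1790/213

Collapse the nested fraction from the inside out:
Start with 4.
10 + 1/(4/1) = 10 + 1/4 = 41/4
2 + 1/(41/4) = 2 + 4/41 = 86/41
1 + 1/(86/41) = 1 + 41/86 = 127/86
1 + 1/(127/86) = 1 + 86/127 = 213/127
-9 + 1/(213/127) = -9 + 127/213 = -1790/213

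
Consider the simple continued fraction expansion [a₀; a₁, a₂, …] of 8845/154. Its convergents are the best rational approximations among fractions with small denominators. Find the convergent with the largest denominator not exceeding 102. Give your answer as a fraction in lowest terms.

1321/23

List convergents until the denominator exceeds the bound:
a_0 = 57: 57/1  (≤ bound)
a_1 = 2: 115/2  (≤ bound)
a_2 = 3: 402/7  (≤ bound)
a_3 = 2: 919/16  (≤ bound)
a_4 = 1: 1321/23  (≤ bound)
a_5 = 6: 8845/154  (> 102, stop)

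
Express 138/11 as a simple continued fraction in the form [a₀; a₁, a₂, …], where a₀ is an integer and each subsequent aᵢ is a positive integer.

[12; 1, 1, 5]

138 ÷ 11 → quotient 12, remainder 6
11 ÷ 6 → quotient 1, remainder 5
6 ÷ 5 → quotient 1, remainder 1
5 ÷ 1 → quotient 5, remainder 0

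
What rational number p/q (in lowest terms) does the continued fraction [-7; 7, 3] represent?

Collapse the nested fraction from the inside out:
Start with 3.
7 + 1/(3/1) = 7 + 1/3 = 22/3
-7 + 1/(22/3) = -7 + 3/22 = -151/22

-151/22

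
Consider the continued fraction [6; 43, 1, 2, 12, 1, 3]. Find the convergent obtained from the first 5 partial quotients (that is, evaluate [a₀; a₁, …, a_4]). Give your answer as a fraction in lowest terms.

Start with 12.
2 + 1/(12/1) = 2 + 1/12 = 25/12
1 + 1/(25/12) = 1 + 12/25 = 37/25
43 + 1/(37/25) = 43 + 25/37 = 1616/37
6 + 1/(1616/37) = 6 + 37/1616 = 9733/1616

9733/1616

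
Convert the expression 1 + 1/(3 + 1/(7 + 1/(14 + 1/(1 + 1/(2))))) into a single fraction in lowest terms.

1288/977

Start with 2.
1 + 1/(2/1) = 1 + 1/2 = 3/2
14 + 1/(3/2) = 14 + 2/3 = 44/3
7 + 1/(44/3) = 7 + 3/44 = 311/44
3 + 1/(311/44) = 3 + 44/311 = 977/311
1 + 1/(977/311) = 1 + 311/977 = 1288/977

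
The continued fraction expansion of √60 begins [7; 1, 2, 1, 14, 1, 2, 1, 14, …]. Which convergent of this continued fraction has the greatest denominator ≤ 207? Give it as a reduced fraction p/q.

1433/185

List convergents until the denominator exceeds the bound:
a_0 = 7: 7/1  (≤ bound)
a_1 = 1: 8/1  (≤ bound)
a_2 = 2: 23/3  (≤ bound)
a_3 = 1: 31/4  (≤ bound)
a_4 = 14: 457/59  (≤ bound)
a_5 = 1: 488/63  (≤ bound)
a_6 = 2: 1433/185  (≤ bound)
a_7 = 1: 1921/248  (> 207, stop)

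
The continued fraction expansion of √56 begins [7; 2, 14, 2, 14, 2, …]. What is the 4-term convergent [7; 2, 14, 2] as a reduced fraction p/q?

449/60

Compute successive convergents:
a_0 = 7: 7/1
a_1 = 2: 15/2
a_2 = 14: 217/29
a_3 = 2: 449/60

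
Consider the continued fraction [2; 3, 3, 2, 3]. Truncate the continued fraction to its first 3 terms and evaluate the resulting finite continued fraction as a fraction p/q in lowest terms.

Build up convergents one term at a time:
a_0 = 2: 2/1
a_1 = 3: 7/3
a_2 = 3: 23/10

23/10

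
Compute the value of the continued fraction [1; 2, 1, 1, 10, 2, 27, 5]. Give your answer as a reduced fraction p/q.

a_0 = 1: 1/1
a_1 = 2: 3/2
a_2 = 1: 4/3
a_3 = 1: 7/5
a_4 = 10: 74/53
a_5 = 2: 155/111
a_6 = 27: 4259/3050
a_7 = 5: 21450/15361

21450/15361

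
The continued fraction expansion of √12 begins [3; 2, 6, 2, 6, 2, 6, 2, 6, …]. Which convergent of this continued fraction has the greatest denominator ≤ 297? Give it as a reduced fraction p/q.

627/181

a_0 = 3: 3/1  (≤ bound)
a_1 = 2: 7/2  (≤ bound)
a_2 = 6: 45/13  (≤ bound)
a_3 = 2: 97/28  (≤ bound)
a_4 = 6: 627/181  (≤ bound)
a_5 = 2: 1351/390  (> 297, stop)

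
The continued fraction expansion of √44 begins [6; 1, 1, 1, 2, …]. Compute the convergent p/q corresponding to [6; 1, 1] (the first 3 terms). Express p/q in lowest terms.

Build up convergents one term at a time:
a_0 = 6: 6/1
a_1 = 1: 7/1
a_2 = 1: 13/2

13/2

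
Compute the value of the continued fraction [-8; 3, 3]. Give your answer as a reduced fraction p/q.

Compute successive convergents:
a_0 = -8: -8/1
a_1 = 3: -23/3
a_2 = 3: -77/10

-77/10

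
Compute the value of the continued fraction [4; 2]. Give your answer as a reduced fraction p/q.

9/2

a_0 = 4: 4/1
a_1 = 2: 9/2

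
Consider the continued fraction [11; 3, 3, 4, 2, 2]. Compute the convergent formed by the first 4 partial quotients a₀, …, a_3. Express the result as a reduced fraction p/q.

Build up convergents one term at a time:
a_0 = 11: 11/1
a_1 = 3: 34/3
a_2 = 3: 113/10
a_3 = 4: 486/43

486/43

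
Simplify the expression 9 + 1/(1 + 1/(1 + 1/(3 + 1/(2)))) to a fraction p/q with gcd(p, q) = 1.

Starting at the tail and folding back:
Start with 2.
3 + 1/(2/1) = 3 + 1/2 = 7/2
1 + 1/(7/2) = 1 + 2/7 = 9/7
1 + 1/(9/7) = 1 + 7/9 = 16/9
9 + 1/(16/9) = 9 + 9/16 = 153/16

153/16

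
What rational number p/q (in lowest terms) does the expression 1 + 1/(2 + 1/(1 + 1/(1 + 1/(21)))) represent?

151/108

Collapse the nested fraction from the inside out:
Start with 21.
1 + 1/(21/1) = 1 + 1/21 = 22/21
1 + 1/(22/21) = 1 + 21/22 = 43/22
2 + 1/(43/22) = 2 + 22/43 = 108/43
1 + 1/(108/43) = 1 + 43/108 = 151/108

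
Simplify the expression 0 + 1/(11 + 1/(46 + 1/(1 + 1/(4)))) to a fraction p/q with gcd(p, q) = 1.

234/2579

Compute successive convergents:
a_0 = 0: 0/1
a_1 = 11: 1/11
a_2 = 46: 46/507
a_3 = 1: 47/518
a_4 = 4: 234/2579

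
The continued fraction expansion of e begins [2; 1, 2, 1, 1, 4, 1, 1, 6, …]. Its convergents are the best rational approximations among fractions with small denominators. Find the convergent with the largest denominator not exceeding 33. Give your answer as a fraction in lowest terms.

a_0 = 2: 2/1  (≤ bound)
a_1 = 1: 3/1  (≤ bound)
a_2 = 2: 8/3  (≤ bound)
a_3 = 1: 11/4  (≤ bound)
a_4 = 1: 19/7  (≤ bound)
a_5 = 4: 87/32  (≤ bound)
a_6 = 1: 106/39  (> 33, stop)

87/32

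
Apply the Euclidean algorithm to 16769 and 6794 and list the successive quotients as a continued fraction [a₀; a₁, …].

⌊16769/6794⌋ = 2, remainder 3181
⌊6794/3181⌋ = 2, remainder 432
⌊3181/432⌋ = 7, remainder 157
⌊432/157⌋ = 2, remainder 118
⌊157/118⌋ = 1, remainder 39
⌊118/39⌋ = 3, remainder 1
⌊39/1⌋ = 39, remainder 0

[2; 2, 7, 2, 1, 3, 39]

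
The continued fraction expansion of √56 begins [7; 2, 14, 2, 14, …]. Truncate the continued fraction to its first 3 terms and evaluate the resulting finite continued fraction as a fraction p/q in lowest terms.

217/29

Compute successive convergents:
a_0 = 7: 7/1
a_1 = 2: 15/2
a_2 = 14: 217/29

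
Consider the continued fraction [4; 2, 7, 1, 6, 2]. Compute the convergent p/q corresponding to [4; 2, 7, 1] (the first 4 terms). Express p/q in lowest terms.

76/17

a_0 = 4: 4/1
a_1 = 2: 9/2
a_2 = 7: 67/15
a_3 = 1: 76/17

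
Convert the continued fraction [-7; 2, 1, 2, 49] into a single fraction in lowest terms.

-2617/395

Start with 49.
2 + 1/(49/1) = 2 + 1/49 = 99/49
1 + 1/(99/49) = 1 + 49/99 = 148/99
2 + 1/(148/99) = 2 + 99/148 = 395/148
-7 + 1/(395/148) = -7 + 148/395 = -2617/395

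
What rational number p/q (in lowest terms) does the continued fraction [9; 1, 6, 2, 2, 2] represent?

Build up convergents one term at a time:
a_0 = 9: 9/1
a_1 = 1: 10/1
a_2 = 6: 69/7
a_3 = 2: 148/15
a_4 = 2: 365/37
a_5 = 2: 878/89

878/89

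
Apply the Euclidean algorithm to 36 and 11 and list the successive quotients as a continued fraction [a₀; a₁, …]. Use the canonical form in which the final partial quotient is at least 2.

⌊36/11⌋ = 3, remainder 3
⌊11/3⌋ = 3, remainder 2
⌊3/2⌋ = 1, remainder 1
⌊2/1⌋ = 2, remainder 0

[3; 3, 1, 2]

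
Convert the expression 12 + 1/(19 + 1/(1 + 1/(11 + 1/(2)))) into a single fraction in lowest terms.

Start with 2.
11 + 1/(2/1) = 11 + 1/2 = 23/2
1 + 1/(23/2) = 1 + 2/23 = 25/23
19 + 1/(25/23) = 19 + 23/25 = 498/25
12 + 1/(498/25) = 12 + 25/498 = 6001/498

6001/498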